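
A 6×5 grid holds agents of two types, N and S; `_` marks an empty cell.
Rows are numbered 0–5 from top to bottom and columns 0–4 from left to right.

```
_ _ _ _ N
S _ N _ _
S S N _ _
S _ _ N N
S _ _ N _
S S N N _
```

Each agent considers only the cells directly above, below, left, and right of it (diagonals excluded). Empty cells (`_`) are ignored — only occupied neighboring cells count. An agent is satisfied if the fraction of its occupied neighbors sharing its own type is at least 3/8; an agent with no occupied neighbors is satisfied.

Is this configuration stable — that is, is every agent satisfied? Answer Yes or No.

(0,4)N 0/0 satisfied
(1,0)S 1/1 satisfied
(1,2)N 1/1 satisfied
(2,0)S 3/3 satisfied
(2,1)S 1/2 satisfied
(2,2)N 1/2 satisfied
(3,0)S 2/2 satisfied
(3,3)N 2/2 satisfied
(3,4)N 1/1 satisfied
(4,0)S 2/2 satisfied
(4,3)N 2/2 satisfied
(5,0)S 2/2 satisfied
(5,1)S 1/2 satisfied
(5,2)N 1/2 satisfied
(5,3)N 2/2 satisfied
All meet the threshold, so the configuration is stable.

Yes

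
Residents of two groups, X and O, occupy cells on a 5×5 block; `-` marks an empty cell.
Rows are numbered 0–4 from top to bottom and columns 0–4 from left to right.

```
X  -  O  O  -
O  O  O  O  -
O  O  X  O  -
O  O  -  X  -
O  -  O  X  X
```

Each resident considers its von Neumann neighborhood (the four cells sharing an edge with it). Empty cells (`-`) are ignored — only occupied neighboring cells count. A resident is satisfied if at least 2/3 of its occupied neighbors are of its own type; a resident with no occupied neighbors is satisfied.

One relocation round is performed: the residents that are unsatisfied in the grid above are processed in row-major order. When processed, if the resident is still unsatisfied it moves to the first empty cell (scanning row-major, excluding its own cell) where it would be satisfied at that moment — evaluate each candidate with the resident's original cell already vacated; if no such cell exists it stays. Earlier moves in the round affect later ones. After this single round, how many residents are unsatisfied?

Initially unsatisfied (in order): (0,0), (2,2), (2,3), (3,3), (4,2).
  (0,0) → (3,4).
  (2,2): no empty cell satisfies it; stays.
  (2,3) → (0,0).
  (3,3): now satisfied by earlier moves; stays.
  (4,2) → (0,1).
Resulting grid:
O O O O -
O O O O -
O O X - -
O O - X X
O - - X X
Unsatisfied now: (2,2).

1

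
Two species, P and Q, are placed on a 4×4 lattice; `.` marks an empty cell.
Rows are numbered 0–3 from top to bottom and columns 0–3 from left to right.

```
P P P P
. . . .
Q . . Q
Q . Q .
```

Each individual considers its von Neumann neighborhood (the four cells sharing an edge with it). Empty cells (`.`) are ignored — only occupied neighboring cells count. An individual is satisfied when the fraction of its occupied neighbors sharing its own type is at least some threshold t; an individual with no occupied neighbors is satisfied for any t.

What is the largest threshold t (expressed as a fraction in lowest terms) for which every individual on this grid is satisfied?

Row 0: (0,0)P 1/1 · (0,1)P 2/2 · (0,2)P 2/2 · (0,3)P 1/1
Row 2: (2,0)Q 1/1 · (2,3)Q — no occupied neighbors
Row 3: (3,0)Q 1/1 · (3,2)Q — no occupied neighbors
The smallest same-type fraction is 1/1 at (0,0), which reduces to 1/1. Any threshold above that leaves this individual unsatisfied.

1/1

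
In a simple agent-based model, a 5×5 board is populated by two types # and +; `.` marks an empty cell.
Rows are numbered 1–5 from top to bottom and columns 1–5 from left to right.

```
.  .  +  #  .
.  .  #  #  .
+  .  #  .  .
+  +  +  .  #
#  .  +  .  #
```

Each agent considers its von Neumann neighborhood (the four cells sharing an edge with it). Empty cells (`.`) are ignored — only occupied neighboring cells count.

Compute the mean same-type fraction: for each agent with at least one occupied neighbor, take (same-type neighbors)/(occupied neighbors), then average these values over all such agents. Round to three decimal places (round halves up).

0.692

(1,3)+ 0/2
(1,4)# 1/2
(2,3)# 2/3
(2,4)# 2/2
(3,1)+ 1/1
(3,3)# 1/2
(4,1)+ 2/3
(4,2)+ 2/2
(4,3)+ 2/3
(4,5)# 1/1
(5,1)# 0/1
(5,3)+ 1/1
(5,5)# 1/1
Sum over 13 agents: 0/2 + 1/2 + 2/3 + 2/2 + 1/1 + 1/2 + 2/3 + 2/2 + 2/3 + 1/1 + 0/1 + 1/1 + 1/1 = 9; mean = 9 ÷ 13 = 9/13 = 0.692307… → 0.692.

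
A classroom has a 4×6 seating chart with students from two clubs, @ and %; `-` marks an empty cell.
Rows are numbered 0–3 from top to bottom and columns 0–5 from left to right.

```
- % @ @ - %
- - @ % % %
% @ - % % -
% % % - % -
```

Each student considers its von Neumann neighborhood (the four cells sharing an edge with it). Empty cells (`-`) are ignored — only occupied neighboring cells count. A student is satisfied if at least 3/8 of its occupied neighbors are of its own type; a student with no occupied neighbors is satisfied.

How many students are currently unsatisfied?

Row 0: (0,1)% 0/1 not · (0,2)@ 2/3 satisfied · (0,3)@ 1/2 satisfied · (0,5)% 1/1 satisfied
Row 1: (1,2)@ 1/2 satisfied · (1,3)% 2/4 satisfied · (1,4)% 3/3 satisfied · (1,5)% 2/2 satisfied
Row 2: (2,0)% 1/2 satisfied · (2,1)@ 0/2 not · (2,3)% 2/2 satisfied · (2,4)% 3/3 satisfied
Row 3: (3,0)% 2/2 satisfied · (3,1)% 2/3 satisfied · (3,2)% 1/1 satisfied · (3,4)% 1/1 satisfied
Unsatisfied: (0,1), (2,1) — 2 in total.

2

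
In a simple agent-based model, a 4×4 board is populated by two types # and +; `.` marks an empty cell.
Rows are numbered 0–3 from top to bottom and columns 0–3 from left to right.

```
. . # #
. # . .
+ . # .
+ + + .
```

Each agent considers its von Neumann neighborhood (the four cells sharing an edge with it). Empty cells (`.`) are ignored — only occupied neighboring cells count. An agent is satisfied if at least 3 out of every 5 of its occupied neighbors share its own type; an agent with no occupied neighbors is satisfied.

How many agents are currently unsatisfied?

Row 0: (0,2)# 1/1 ok · (0,3)# 1/1 ok
Row 1: (1,1)# 0/0 ok
Row 2: (2,0)+ 1/1 ok · (2,2)# 0/1 unhappy
Row 3: (3,0)+ 2/2 ok · (3,1)+ 2/2 ok · (3,2)+ 1/2 unhappy
Unsatisfied: (2,2), (3,2) — 2 in total.

2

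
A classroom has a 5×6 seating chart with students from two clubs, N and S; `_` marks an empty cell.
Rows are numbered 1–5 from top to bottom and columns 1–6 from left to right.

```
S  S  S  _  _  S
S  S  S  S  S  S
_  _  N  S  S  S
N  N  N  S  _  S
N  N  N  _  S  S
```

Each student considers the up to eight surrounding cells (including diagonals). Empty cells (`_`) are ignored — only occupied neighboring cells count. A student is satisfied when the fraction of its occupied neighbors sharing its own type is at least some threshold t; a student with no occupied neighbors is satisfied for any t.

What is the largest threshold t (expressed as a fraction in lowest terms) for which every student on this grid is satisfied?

2/7

Row 1: (1,1)S 3/3 · (1,2)S 5/5 · (1,3)S 4/4 · (1,6)S 2/2
Row 2: (2,1)S 3/3 · (2,2)S 5/6 · (2,3)S 5/6 · (2,4)S 5/6 · (2,5)S 6/6 · (2,6)S 4/4
Row 3: (3,3)N 2/7 · (3,4)S 5/7 · (3,5)S 7/7 · (3,6)S 4/4
Row 4: (4,1)N 3/3 · (4,2)N 6/6 · (4,3)N 4/6 · (4,4)S 3/6 · (4,6)S 4/4
Row 5: (5,1)N 3/3 · (5,2)N 5/5 · (5,3)N 3/4 · (5,5)S 3/3 · (5,6)S 2/2
The smallest same-type fraction is 2/7 at (3,3), which reduces to 2/7. Any threshold above that leaves this student unsatisfied.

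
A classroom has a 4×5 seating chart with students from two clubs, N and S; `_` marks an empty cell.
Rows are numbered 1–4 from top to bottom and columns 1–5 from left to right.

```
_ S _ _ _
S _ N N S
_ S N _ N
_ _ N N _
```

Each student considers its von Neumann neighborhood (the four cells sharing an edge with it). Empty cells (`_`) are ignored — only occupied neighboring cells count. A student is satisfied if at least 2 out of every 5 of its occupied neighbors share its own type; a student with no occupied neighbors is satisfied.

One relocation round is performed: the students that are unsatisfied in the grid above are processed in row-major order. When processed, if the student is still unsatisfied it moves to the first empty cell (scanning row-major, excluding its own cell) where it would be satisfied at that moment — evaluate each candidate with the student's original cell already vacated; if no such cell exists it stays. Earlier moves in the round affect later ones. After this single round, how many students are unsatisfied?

Initially unsatisfied (in order): (2,5), (3,2), (3,5).
  (2,5) → (1,1).
  (3,2) → (1,3).
  (3,5): now satisfied by earlier moves; stays.
Resulting grid:
S S S _ _
S _ N N _
_ _ N _ N
_ _ N N _
All satisfied now.

0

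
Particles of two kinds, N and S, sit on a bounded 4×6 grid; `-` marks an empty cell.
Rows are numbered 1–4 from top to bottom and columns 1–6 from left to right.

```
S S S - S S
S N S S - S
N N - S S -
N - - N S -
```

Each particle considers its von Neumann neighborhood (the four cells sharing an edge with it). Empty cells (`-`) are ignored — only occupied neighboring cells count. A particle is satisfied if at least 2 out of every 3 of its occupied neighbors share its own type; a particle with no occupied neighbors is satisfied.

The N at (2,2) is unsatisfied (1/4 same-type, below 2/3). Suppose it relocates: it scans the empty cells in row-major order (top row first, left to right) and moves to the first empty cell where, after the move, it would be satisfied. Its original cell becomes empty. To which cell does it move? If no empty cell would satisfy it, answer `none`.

(4,2)

Vacating (2,2). Empty cells in order:
  (1,4): 0/3 same-type → still unsatisfied.
  (2,5): 0/4 same-type → still unsatisfied.
  (3,3): 1/3 same-type → still unsatisfied.
  (3,6): 0/2 same-type → still unsatisfied.
  (4,2): 2/2 same-type → satisfied — stop here.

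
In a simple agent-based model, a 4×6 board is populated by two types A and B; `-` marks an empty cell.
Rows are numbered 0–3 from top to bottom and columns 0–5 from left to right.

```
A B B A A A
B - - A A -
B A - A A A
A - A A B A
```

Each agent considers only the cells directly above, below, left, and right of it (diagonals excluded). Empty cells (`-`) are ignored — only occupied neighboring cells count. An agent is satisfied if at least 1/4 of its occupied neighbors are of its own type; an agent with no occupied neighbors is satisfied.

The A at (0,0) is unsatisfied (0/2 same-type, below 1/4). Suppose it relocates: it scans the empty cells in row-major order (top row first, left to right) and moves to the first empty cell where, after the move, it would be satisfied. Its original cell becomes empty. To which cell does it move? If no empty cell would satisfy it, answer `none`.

Vacating (0,0). Empty cells in order:
  (1,1): 1/3 same-type → satisfied — stop here.

(1,1)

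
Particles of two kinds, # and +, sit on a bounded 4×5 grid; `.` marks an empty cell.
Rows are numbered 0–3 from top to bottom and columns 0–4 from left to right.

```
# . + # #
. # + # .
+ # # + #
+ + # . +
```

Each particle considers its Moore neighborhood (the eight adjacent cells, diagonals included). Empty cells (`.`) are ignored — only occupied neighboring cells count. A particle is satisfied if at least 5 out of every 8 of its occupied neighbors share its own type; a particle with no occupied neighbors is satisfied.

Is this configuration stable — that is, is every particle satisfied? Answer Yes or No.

(0,0)# 1/1 ✓
(0,2)+ 1/4 ✗
(0,3)# 2/4 ✗
(0,4)# 2/2 ✓
(1,1)# 3/6 ✗
(1,2)+ 2/7 ✗
(1,3)# 4/7 ✗
(2,0)+ 2/4 ✗
(2,1)# 3/7 ✗
(2,2)# 4/7 ✗
(2,3)+ 2/6 ✗
(2,4)# 1/3 ✗
(3,0)+ 2/3 ✓
(3,1)+ 2/5 ✗
(3,2)# 2/4 ✗
(3,4)+ 1/2 ✗
For instance (0,2) has only 1/4 same-type neighbors, below 5/8.

No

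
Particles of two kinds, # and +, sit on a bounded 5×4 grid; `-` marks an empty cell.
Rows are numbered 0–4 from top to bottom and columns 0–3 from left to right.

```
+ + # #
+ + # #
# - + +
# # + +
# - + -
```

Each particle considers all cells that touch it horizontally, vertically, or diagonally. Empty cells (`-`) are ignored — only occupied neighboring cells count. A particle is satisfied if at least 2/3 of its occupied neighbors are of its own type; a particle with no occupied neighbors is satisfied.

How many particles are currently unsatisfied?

(0,0)+ 3/3 satisfied
(0,1)+ 3/5 not
(0,2)# 3/5 not
(0,3)# 3/3 satisfied
(1,0)+ 3/4 satisfied
(1,1)+ 4/7 not
(1,2)# 3/7 not
(1,3)# 3/5 not
(2,0)# 2/4 not
(2,2)+ 4/7 not
(2,3)+ 3/5 not
(3,0)# 3/3 satisfied
(3,1)# 3/6 not
(3,2)+ 4/5 satisfied
(3,3)+ 4/4 satisfied
(4,0)# 2/2 satisfied
(4,2)+ 2/3 satisfied
Unsatisfied: (0,1), (0,2), (1,1), (1,2), (1,3), (2,0), (2,2), (2,3), (3,1) — 9 in total.

9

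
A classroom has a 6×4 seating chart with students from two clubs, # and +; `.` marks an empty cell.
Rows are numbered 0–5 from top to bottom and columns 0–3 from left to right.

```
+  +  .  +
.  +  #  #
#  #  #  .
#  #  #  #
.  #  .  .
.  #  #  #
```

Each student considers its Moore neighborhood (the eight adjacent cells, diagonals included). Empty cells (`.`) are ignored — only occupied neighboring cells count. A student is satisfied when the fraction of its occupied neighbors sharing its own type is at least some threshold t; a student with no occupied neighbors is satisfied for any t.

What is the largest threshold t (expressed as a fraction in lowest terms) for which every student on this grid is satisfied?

Row 0: (0,0)+ 2/2 · (0,1)+ 2/3 · (0,3)+ 0/2
Row 1: (1,1)+ 2/6 · (1,2)# 3/6 · (1,3)# 2/3
Row 2: (2,0)# 3/4 · (2,1)# 6/7 · (2,2)# 6/7
Row 3: (3,0)# 4/4 · (3,1)# 6/6 · (3,2)# 5/5 · (3,3)# 2/2
Row 4: (4,1)# 5/5
Row 5: (5,1)# 2/2 · (5,2)# 3/3 · (5,3)# 1/1
The smallest same-type fraction is 0/2 at (0,3), which reduces to 0/1. Any threshold above that leaves this student unsatisfied.

0/1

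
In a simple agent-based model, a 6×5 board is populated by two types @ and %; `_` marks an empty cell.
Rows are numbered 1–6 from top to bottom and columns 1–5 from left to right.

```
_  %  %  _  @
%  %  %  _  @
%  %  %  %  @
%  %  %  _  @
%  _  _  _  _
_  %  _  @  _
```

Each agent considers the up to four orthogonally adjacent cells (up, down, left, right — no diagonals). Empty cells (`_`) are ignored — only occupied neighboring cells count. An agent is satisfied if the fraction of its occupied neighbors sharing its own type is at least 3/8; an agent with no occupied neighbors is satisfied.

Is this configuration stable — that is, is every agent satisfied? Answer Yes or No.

Row 1: (1,2)% 2/2 ✓ · (1,3)% 2/2 ✓ · (1,5)@ 1/1 ✓
Row 2: (2,1)% 2/2 ✓ · (2,2)% 4/4 ✓ · (2,3)% 3/3 ✓ · (2,5)@ 2/2 ✓
Row 3: (3,1)% 3/3 ✓ · (3,2)% 4/4 ✓ · (3,3)% 4/4 ✓ · (3,4)% 1/2 ✓ · (3,5)@ 2/3 ✓
Row 4: (4,1)% 3/3 ✓ · (4,2)% 3/3 ✓ · (4,3)% 2/2 ✓ · (4,5)@ 1/1 ✓
Row 5: (5,1)% 1/1 ✓
Row 6: (6,2)% 0/0 ✓ · (6,4)@ 0/0 ✓
All meet the threshold, so the configuration is stable.

Yes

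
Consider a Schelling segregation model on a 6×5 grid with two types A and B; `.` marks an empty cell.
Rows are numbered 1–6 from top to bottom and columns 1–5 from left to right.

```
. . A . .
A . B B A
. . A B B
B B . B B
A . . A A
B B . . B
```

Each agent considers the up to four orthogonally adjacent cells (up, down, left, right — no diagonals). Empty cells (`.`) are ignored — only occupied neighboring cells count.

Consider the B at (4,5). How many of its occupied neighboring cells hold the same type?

2

Occupied neighbors of (4,5): (3,5)=B, (5,5)=A, (4,4)=B.
Same type (B): 2 of 3.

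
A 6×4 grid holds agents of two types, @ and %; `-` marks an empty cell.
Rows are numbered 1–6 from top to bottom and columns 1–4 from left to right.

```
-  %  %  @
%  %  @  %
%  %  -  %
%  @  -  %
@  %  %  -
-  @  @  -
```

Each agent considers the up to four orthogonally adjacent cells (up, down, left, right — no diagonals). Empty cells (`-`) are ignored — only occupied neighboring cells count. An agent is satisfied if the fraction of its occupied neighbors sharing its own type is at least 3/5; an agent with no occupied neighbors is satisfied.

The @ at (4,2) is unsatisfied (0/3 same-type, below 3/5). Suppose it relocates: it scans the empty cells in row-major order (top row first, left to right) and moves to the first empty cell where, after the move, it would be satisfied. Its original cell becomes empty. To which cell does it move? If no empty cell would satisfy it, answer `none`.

Vacating (4,2). Empty cells in order:
  (1,1): 0/2 same-type → still unsatisfied.
  (3,3): 1/3 same-type → still unsatisfied.
  (4,3): 0/2 same-type → still unsatisfied.
  (5,4): 0/2 same-type → still unsatisfied.
  (6,1): 2/2 same-type → satisfied — stop here.

(6,1)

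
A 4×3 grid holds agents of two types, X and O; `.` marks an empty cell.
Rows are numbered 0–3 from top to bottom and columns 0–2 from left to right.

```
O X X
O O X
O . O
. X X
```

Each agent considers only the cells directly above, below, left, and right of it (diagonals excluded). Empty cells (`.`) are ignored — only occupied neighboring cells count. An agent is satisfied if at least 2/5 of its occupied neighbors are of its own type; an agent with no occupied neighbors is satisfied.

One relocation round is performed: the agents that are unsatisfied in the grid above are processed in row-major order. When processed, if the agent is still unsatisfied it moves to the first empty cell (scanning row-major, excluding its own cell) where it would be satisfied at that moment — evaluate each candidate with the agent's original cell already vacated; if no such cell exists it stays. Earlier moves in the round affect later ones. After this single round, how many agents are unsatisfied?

Initially unsatisfied (in order): (0,1), (1,1), (1,2), (2,2).
  (0,1) → (3,0).
  (1,1): now satisfied by earlier moves; stays.
  (1,2): no empty cell satisfies it; stays.
  (2,2) → (0,1).
Resulting grid:
O O X
O O X
O . .
X X X
All satisfied now.

0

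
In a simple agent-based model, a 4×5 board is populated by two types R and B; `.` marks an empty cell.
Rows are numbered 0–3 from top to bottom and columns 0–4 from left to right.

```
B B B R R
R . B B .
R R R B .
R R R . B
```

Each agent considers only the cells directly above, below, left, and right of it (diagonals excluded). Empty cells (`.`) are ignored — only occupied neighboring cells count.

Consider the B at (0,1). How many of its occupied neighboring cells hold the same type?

Occupied neighbors of (0,1): (0,0)=B, (0,2)=B.
Same type (B): 2 of 2.

2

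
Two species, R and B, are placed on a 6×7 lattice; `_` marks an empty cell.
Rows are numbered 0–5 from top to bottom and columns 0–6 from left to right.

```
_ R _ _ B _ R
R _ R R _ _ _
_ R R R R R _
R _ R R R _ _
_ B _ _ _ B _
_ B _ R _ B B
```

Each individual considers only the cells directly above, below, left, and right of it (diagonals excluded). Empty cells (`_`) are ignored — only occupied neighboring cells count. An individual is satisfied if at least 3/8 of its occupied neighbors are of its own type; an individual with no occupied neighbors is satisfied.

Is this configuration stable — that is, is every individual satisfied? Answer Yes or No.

(0,1)R 0/0 ok
(0,4)B 0/0 ok
(0,6)R 0/0 ok
(1,0)R 0/0 ok
(1,2)R 2/2 ok
(1,3)R 2/2 ok
(2,1)R 1/1 ok
(2,2)R 4/4 ok
(2,3)R 4/4 ok
(2,4)R 3/3 ok
(2,5)R 1/1 ok
(3,0)R 0/0 ok
(3,2)R 2/2 ok
(3,3)R 3/3 ok
(3,4)R 2/2 ok
(4,1)B 1/1 ok
(4,5)B 1/1 ok
(5,1)B 1/1 ok
(5,3)R 0/0 ok
(5,5)B 2/2 ok
(5,6)B 1/1 ok
All meet the threshold, so the configuration is stable.

Yes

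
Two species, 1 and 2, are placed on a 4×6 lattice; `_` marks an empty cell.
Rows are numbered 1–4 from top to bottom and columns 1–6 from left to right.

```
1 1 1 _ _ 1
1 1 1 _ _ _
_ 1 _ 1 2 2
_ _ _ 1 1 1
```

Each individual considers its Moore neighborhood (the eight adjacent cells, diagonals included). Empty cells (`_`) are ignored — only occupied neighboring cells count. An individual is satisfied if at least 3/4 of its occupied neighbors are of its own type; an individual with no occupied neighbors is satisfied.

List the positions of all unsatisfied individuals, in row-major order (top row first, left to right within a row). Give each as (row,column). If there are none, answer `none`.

(3,5), (3,6), (4,4), (4,5), (4,6)

Row 1: (1,1)1 3/3 ok · (1,2)1 5/5 ok · (1,3)1 3/3 ok · (1,6)1 0/0 ok
Row 2: (2,1)1 4/4 ok · (2,2)1 6/6 ok · (2,3)1 5/5 ok
Row 3: (3,2)1 3/3 ok · (3,4)1 3/4 ok · (3,5)2 1/5 unhappy · (3,6)2 1/3 unhappy
Row 4: (4,4)1 2/3 unhappy · (4,5)1 3/5 unhappy · (4,6)1 1/3 unhappy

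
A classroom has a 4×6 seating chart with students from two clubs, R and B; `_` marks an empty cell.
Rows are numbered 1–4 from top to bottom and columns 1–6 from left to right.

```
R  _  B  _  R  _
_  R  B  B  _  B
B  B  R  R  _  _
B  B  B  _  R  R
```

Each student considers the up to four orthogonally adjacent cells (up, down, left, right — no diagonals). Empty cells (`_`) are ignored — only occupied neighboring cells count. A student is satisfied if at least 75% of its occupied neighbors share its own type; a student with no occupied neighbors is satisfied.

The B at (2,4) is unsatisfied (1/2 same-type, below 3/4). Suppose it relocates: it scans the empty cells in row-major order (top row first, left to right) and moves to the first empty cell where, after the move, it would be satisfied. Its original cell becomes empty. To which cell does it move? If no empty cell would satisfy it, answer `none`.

Vacating (2,4). Empty cells in order:
  (1,2): 1/3 same-type → still unsatisfied.
  (1,4): 1/2 same-type → still unsatisfied.
  (1,6): 1/2 same-type → still unsatisfied.
  (2,1): 1/3 same-type → still unsatisfied.
  (2,5): 1/2 same-type → still unsatisfied.
  (3,5): 0/2 same-type → still unsatisfied.
  (3,6): 1/2 same-type → still unsatisfied.
  (4,4): 1/3 same-type → still unsatisfied.

none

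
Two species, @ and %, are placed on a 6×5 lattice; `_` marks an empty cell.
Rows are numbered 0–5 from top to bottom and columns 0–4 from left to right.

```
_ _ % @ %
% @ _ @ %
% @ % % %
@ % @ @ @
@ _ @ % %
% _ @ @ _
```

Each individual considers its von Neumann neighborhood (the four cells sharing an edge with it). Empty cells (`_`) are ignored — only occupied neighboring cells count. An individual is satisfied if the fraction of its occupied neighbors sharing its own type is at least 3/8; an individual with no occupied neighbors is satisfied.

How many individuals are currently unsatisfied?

Row 0: (0,2)% 0/1 unhappy · (0,3)@ 1/3 unhappy · (0,4)% 1/2 ok
Row 1: (1,0)% 1/2 ok · (1,1)@ 1/2 ok · (1,3)@ 1/3 unhappy · (1,4)% 2/3 ok
Row 2: (2,0)% 1/3 unhappy · (2,1)@ 1/4 unhappy · (2,2)% 1/3 unhappy · (2,3)% 2/4 ok · (2,4)% 2/3 ok
Row 3: (3,0)@ 1/3 unhappy · (3,1)% 0/3 unhappy · (3,2)@ 2/4 ok · (3,3)@ 2/4 ok · (3,4)@ 1/3 unhappy
Row 4: (4,0)@ 1/2 ok · (4,2)@ 2/3 ok · (4,3)% 1/4 unhappy · (4,4)% 1/2 ok
Row 5: (5,0)% 0/1 unhappy · (5,2)@ 2/2 ok · (5,3)@ 1/2 ok
Unsatisfied: (0,2), (0,3), (1,3), (2,0), (2,1), (2,2), (3,0), (3,1), (3,4), (4,3), (5,0) — 11 in total.

11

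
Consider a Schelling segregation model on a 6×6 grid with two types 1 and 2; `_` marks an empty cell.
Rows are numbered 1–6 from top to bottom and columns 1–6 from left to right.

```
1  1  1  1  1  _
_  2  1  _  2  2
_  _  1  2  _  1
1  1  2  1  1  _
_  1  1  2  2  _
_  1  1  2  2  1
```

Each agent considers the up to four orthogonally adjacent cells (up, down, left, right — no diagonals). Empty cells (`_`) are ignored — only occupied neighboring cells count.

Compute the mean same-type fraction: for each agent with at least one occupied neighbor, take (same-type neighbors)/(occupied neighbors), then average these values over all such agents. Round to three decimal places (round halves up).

0.548

Row 1: (1,1)1 1/1 · (1,2)1 2/3 · (1,3)1 3/3 · (1,4)1 2/2 · (1,5)1 1/2
Row 2: (2,2)2 0/2 · (2,3)1 2/3 · (2,5)2 1/2 · (2,6)2 1/2
Row 3: (3,3)1 1/3 · (3,4)2 0/2 · (3,6)1 0/1
Row 4: (4,1)1 1/1 · (4,2)1 2/3 · (4,3)2 0/4 · (4,4)1 1/4 · (4,5)1 1/2
Row 5: (5,2)1 3/3 · (5,3)1 2/4 · (5,4)2 2/4 · (5,5)2 2/3
Row 6: (6,2)1 2/2 · (6,3)1 2/3 · (6,4)2 2/3 · (6,5)2 2/3 · (6,6)1 0/1
Sum over 26 agents: 1/1 + 2/3 + 3/3 + 2/2 + 1/2 + 0/2 + 2/3 + 1/2 + 1/2 + 1/3 + 0/2 + 0/1 + 1/1 + 2/3 + 0/4 + 1/4 + 1/2 + 3/3 + 2/4 + 2/4 + 2/3 + 2/2 + 2/3 + 2/3 + 2/3 + 0/1 = 57/4; mean = 57/4 ÷ 26 = 57/104 = 0.548076… → 0.548.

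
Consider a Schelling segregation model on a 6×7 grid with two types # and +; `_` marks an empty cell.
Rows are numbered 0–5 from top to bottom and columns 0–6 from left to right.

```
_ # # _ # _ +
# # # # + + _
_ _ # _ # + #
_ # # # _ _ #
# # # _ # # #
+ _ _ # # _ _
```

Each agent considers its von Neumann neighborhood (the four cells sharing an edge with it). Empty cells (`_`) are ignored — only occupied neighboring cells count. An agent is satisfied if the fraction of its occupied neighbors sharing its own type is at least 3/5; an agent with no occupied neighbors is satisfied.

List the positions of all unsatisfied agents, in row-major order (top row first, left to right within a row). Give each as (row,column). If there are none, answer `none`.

(0,1)# 2/2 ok
(0,2)# 2/2 ok
(0,4)# 0/1 unhappy
(0,6)+ 0/0 ok
(1,0)# 1/1 ok
(1,1)# 3/3 ok
(1,2)# 4/4 ok
(1,3)# 1/2 unhappy
(1,4)+ 1/4 unhappy
(1,5)+ 2/2 ok
(2,2)# 2/2 ok
(2,4)# 0/2 unhappy
(2,5)+ 1/3 unhappy
(2,6)# 1/2 unhappy
(3,1)# 2/2 ok
(3,2)# 4/4 ok
(3,3)# 1/1 ok
(3,6)# 2/2 ok
(4,0)# 1/2 unhappy
(4,1)# 3/3 ok
(4,2)# 2/2 ok
(4,4)# 2/2 ok
(4,5)# 2/2 ok
(4,6)# 2/2 ok
(5,0)+ 0/1 unhappy
(5,3)# 1/1 ok
(5,4)# 2/2 ok

(0,4), (1,3), (1,4), (2,4), (2,5), (2,6), (4,0), (5,0)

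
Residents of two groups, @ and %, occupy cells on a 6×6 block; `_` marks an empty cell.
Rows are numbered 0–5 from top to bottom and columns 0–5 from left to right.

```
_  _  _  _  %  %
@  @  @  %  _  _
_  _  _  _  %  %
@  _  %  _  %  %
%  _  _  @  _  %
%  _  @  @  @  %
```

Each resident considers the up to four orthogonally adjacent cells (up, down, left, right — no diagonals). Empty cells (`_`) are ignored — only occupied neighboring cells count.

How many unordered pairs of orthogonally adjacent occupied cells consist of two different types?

Scan each occupied cell's neighbors to the right and below so each pair is counted once.
From row 0: 0 unlike of 1 pairs (running 0/1).
From row 1: 1 unlike of 3 pairs (running 1/4).
From row 2: 0 unlike of 3 pairs (running 1/7).
From row 3: 1 unlike of 3 pairs (running 2/10).
From row 4: 0 unlike of 3 pairs (running 2/13).
From row 5: 1 unlike of 3 pairs (running 3/16).
Total adjacent occupied pairs: 16; unlike-type pairs: 3.

3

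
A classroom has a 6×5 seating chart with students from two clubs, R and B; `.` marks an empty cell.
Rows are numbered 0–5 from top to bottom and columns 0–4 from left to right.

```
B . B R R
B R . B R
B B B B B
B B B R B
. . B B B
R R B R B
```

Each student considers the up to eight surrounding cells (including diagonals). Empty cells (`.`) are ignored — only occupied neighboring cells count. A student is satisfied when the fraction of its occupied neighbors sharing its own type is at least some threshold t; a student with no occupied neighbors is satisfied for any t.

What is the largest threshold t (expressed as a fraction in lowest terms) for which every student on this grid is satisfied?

0/1

(0,0)B 1/2
(0,2)B 1/3
(0,3)R 2/4
(0,4)R 2/3
(1,0)B 3/4
(1,1)R 0/6
(1,3)B 4/7
(1,4)R 2/5
(2,0)B 4/5
(2,1)B 6/7
(2,2)B 5/7
(2,3)B 5/7
(2,4)B 3/5
(3,0)B 3/3
(3,1)B 6/6
(3,2)B 6/7
(3,3)R 0/8
(3,4)B 4/5
(4,2)B 4/7
(4,3)B 6/8
(4,4)B 3/5
(5,0)R 1/1
(5,1)R 1/3
(5,2)B 2/4
(5,3)R 0/5
(5,4)B 2/3
The smallest same-type fraction is 0/6 at (1,1), which reduces to 0/1. Any threshold above that leaves this student unsatisfied.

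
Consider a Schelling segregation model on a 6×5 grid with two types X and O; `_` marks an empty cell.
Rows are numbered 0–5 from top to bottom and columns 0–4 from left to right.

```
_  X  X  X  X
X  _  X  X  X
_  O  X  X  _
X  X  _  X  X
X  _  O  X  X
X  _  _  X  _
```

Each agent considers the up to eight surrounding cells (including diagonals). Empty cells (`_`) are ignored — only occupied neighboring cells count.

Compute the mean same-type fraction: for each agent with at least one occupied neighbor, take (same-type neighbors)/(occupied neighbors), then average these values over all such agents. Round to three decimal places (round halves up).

0.798

Row 0: (0,1)X 3/3 · (0,2)X 4/4 · (0,3)X 5/5 · (0,4)X 3/3
Row 1: (1,0)X 1/2 · (1,2)X 6/7 · (1,3)X 7/7 · (1,4)X 4/4
Row 2: (2,1)O 0/5 · (2,2)X 5/6 · (2,3)X 6/6
Row 3: (3,0)X 2/3 · (3,1)X 3/5 · (3,3)X 5/6 · (3,4)X 4/4
Row 4: (4,0)X 3/3 · (4,2)O 0/4 · (4,3)X 4/5 · (4,4)X 4/4
Row 5: (5,0)X 1/1 · (5,3)X 2/3
Sum over 21 agents: 3/3 + 4/4 + 5/5 + 3/3 + 1/2 + 6/7 + 7/7 + 4/4 + 0/5 + 5/6 + 6/6 + 2/3 + 3/5 + 5/6 + 4/4 + 3/3 + 0/4 + 4/5 + 4/4 + 1/1 + 2/3 = 1173/70; mean = 1173/70 ÷ 21 = 391/490 = 0.797959… → 0.798.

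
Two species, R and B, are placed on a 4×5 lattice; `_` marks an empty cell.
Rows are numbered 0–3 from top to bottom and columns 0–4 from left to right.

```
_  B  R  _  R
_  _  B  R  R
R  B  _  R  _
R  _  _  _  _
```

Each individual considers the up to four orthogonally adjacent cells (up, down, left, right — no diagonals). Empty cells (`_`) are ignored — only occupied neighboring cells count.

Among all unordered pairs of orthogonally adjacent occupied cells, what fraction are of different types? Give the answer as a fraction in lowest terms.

Scan each occupied cell's neighbors to the right and below so each pair is counted once.
From row 0: 2 unlike of 3 pairs (running 2/3).
From row 1: 1 unlike of 3 pairs (running 3/6).
From row 2: 1 unlike of 2 pairs (running 4/8).
Total adjacent occupied pairs: 8; unlike-type pairs: 4.
4/8 reduces to 1/2.

1/2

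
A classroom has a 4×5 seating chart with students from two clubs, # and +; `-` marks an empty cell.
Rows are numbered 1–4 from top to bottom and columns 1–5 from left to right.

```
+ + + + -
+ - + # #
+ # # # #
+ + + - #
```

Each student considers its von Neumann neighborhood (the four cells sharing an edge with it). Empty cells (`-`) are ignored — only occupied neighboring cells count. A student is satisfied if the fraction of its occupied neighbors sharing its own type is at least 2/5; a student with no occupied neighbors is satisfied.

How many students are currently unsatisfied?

(1,1)+ 2/2 ok
(1,2)+ 2/2 ok
(1,3)+ 3/3 ok
(1,4)+ 1/2 ok
(2,1)+ 2/2 ok
(2,3)+ 1/3 unhappy
(2,4)# 2/4 ok
(2,5)# 2/2 ok
(3,1)+ 2/3 ok
(3,2)# 1/3 unhappy
(3,3)# 2/4 ok
(3,4)# 3/3 ok
(3,5)# 3/3 ok
(4,1)+ 2/2 ok
(4,2)+ 2/3 ok
(4,3)+ 1/2 ok
(4,5)# 1/1 ok
Unsatisfied: (2,3), (3,2) — 2 in total.

2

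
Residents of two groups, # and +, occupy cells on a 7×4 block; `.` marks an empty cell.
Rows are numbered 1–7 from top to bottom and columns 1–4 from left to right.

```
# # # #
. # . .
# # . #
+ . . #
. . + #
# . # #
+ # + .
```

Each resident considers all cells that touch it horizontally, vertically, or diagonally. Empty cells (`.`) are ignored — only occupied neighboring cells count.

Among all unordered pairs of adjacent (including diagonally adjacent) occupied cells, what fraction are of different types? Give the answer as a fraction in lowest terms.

Scan each occupied cell's neighbors to the right and below (and the two forward diagonals) so each pair is counted once.
Row 1: #(1,1)–#(1,2)= #(1,1)–#(2,2)= #(1,2)–#(1,3)= #(1,2)–#(2,2)= #(1,3)–#(1,4)= #(1,3)–#(2,2)=  → 0/6 unlike.
Row 2: #(2,2)–#(3,2)= #(2,2)–#(3,1)=  → 0/2 unlike.
Row 3: #(3,1)–#(3,2)= #(3,1)–+(4,1)≠ #(3,2)–+(4,1)≠ #(3,4)–#(4,4)=  → 2/4 unlike.
Row 4: #(4,4)–#(5,4)= #(4,4)–+(5,3)≠  → 1/2 unlike.
Row 5: +(5,3)–#(5,4)≠ +(5,3)–#(6,3)≠ +(5,3)–#(6,4)≠ #(5,4)–#(6,4)= #(5,4)–#(6,3)=  → 3/5 unlike.
Row 6: #(6,1)–+(7,1)≠ #(6,1)–#(7,2)= #(6,3)–#(6,4)= #(6,3)–+(7,3)≠ #(6,3)–#(7,2)= #(6,4)–+(7,3)≠  → 3/6 unlike.
Row 7: +(7,1)–#(7,2)≠ #(7,2)–+(7,3)≠  → 2/2 unlike.
Total adjacent occupied pairs: 27; unlike-type pairs: 11.
11/27 is already in lowest terms.

11/27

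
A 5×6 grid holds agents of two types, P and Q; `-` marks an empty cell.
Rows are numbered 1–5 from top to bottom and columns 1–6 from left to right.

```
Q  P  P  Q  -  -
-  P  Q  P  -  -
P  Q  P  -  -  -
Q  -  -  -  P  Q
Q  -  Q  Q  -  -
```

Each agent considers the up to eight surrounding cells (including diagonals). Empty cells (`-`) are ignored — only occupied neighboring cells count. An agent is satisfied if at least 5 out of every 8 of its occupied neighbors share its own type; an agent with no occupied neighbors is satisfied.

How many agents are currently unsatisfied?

13

Row 1: (1,1)Q 0/2 not · (1,2)P 2/4 not · (1,3)P 3/5 not · (1,4)Q 1/3 not
Row 2: (2,2)P 4/7 not · (2,3)Q 2/7 not · (2,4)P 2/4 not
Row 3: (3,1)P 1/3 not · (3,2)Q 2/5 not · (3,3)P 2/4 not
Row 4: (4,1)Q 2/3 satisfied · (4,5)P 0/2 not · (4,6)Q 0/1 not
Row 5: (5,1)Q 1/1 satisfied · (5,3)Q 1/1 satisfied · (5,4)Q 1/2 not
Unsatisfied: (1,1), (1,2), (1,3), (1,4), (2,2), (2,3), (2,4), (3,1), (3,2), (3,3), (4,5), (4,6), (5,4) — 13 in total.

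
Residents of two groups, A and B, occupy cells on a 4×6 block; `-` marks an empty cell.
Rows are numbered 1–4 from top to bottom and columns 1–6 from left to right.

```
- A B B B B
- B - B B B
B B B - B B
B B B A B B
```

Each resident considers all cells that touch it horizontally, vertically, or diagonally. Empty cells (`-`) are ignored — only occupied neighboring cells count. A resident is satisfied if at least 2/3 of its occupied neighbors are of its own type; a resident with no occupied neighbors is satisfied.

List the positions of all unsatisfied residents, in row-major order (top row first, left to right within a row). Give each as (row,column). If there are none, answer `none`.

Row 1: (1,2)A 0/2 ✗ · (1,3)B 3/4 ✓ · (1,4)B 4/4 ✓ · (1,5)B 5/5 ✓ · (1,6)B 3/3 ✓
Row 2: (2,2)B 4/5 ✓ · (2,4)B 6/6 ✓ · (2,5)B 7/7 ✓ · (2,6)B 5/5 ✓
Row 3: (3,1)B 4/4 ✓ · (3,2)B 6/6 ✓ · (3,3)B 5/6 ✓ · (3,5)B 6/7 ✓ · (3,6)B 5/5 ✓
Row 4: (4,1)B 3/3 ✓ · (4,2)B 5/5 ✓ · (4,3)B 3/4 ✓ · (4,4)A 0/4 ✗ · (4,5)B 3/4 ✓ · (4,6)B 3/3 ✓

(1,2), (4,4)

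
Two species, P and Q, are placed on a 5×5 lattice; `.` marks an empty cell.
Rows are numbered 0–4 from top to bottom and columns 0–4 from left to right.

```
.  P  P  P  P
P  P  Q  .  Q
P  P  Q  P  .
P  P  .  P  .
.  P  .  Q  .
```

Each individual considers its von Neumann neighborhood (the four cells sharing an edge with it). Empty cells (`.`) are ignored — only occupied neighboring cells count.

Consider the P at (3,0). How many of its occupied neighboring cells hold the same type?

Occupied neighbors of (3,0): (2,0)=P, (3,1)=P.
Same type (P): 2 of 2.

2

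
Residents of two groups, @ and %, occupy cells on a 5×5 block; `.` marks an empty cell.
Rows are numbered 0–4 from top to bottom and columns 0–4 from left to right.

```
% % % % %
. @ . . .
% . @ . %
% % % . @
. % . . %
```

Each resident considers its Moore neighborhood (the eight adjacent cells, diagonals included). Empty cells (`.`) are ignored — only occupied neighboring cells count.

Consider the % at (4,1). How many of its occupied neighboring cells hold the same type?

3

Occupied neighbors of (4,1): (3,0)=%, (3,1)=%, (3,2)=%.
Same type (%): 3 of 3.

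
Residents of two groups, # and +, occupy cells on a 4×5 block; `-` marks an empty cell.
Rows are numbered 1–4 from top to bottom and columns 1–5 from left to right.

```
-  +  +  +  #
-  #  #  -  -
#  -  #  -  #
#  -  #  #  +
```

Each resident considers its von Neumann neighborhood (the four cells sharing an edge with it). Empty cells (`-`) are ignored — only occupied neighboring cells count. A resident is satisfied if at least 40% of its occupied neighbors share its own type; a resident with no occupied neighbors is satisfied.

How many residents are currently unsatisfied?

3

Row 1: (1,2)+ 1/2 ok · (1,3)+ 2/3 ok · (1,4)+ 1/2 ok · (1,5)# 0/1 unhappy
Row 2: (2,2)# 1/2 ok · (2,3)# 2/3 ok
Row 3: (3,1)# 1/1 ok · (3,3)# 2/2 ok · (3,5)# 0/1 unhappy
Row 4: (4,1)# 1/1 ok · (4,3)# 2/2 ok · (4,4)# 1/2 ok · (4,5)+ 0/2 unhappy
Unsatisfied: (1,5), (3,5), (4,5) — 3 in total.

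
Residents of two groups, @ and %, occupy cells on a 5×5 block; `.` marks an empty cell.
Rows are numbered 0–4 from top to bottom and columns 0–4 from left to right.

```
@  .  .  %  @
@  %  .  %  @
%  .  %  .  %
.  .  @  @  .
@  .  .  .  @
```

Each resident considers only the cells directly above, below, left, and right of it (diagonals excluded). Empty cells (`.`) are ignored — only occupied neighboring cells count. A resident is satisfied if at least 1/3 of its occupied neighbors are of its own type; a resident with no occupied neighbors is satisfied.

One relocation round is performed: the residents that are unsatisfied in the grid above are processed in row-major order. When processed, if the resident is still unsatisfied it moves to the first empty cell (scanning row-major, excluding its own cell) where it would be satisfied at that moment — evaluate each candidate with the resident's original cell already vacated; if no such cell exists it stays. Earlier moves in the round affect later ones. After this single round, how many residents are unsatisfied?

Initially unsatisfied (in order): (1,1), (2,0), (2,2), (2,4).
  (1,1) → (0,2).
  (2,0) → (0,1).
  (2,2) → (1,1).
  (2,4) → (1,2).
Resulting grid:
@ % % % @
@ % % % @
. . . . .
. . @ @ .
@ . . . @
All satisfied now.

0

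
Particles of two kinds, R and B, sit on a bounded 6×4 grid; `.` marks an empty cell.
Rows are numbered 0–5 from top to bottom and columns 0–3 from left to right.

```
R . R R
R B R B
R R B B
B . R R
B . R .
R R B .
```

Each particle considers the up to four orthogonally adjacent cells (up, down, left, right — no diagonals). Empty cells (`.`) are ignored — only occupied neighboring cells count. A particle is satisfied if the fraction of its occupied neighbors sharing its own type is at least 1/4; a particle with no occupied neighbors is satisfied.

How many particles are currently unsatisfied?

(0,0)R 1/1 satisfied
(0,2)R 2/2 satisfied
(0,3)R 1/2 satisfied
(1,0)R 2/3 satisfied
(1,1)B 0/3 not
(1,2)R 1/4 satisfied
(1,3)B 1/3 satisfied
(2,0)R 2/3 satisfied
(2,1)R 1/3 satisfied
(2,2)B 1/4 satisfied
(2,3)B 2/3 satisfied
(3,0)B 1/2 satisfied
(3,2)R 2/3 satisfied
(3,3)R 1/2 satisfied
(4,0)B 1/2 satisfied
(4,2)R 1/2 satisfied
(5,0)R 1/2 satisfied
(5,1)R 1/2 satisfied
(5,2)B 0/2 not
Unsatisfied: (1,1), (5,2) — 2 in total.

2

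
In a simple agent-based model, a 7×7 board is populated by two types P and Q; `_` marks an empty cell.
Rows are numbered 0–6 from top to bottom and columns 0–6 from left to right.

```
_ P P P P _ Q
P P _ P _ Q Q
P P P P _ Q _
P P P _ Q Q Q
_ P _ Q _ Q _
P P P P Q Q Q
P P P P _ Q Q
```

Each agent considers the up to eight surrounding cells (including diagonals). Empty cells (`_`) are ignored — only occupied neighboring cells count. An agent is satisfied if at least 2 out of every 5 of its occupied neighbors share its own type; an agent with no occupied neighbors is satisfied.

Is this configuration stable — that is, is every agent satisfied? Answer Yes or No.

Row 0: (0,1)P 3/3 satisfied · (0,2)P 4/4 satisfied · (0,3)P 3/3 satisfied · (0,4)P 2/3 satisfied · (0,6)Q 2/2 satisfied
Row 1: (1,0)P 4/4 satisfied · (1,1)P 6/6 satisfied · (1,3)P 5/5 satisfied · (1,5)Q 3/4 satisfied · (1,6)Q 3/3 satisfied
Row 2: (2,0)P 5/5 satisfied · (2,1)P 7/7 satisfied · (2,2)P 6/6 satisfied · (2,3)P 3/4 satisfied · (2,5)Q 5/5 satisfied
Row 3: (3,0)P 4/4 satisfied · (3,1)P 6/6 satisfied · (3,2)P 5/6 satisfied · (3,4)Q 4/5 satisfied · (3,5)Q 4/4 satisfied · (3,6)Q 3/3 satisfied
Row 4: (4,1)P 6/6 satisfied · (4,3)Q 2/5 satisfied · (4,5)Q 6/6 satisfied
Row 5: (5,0)P 4/4 satisfied · (5,1)P 6/6 satisfied · (5,2)P 6/7 satisfied · (5,3)P 3/5 satisfied · (5,4)Q 4/6 satisfied · (5,5)Q 5/5 satisfied · (5,6)Q 4/4 satisfied
Row 6: (6,0)P 3/3 satisfied · (6,1)P 5/5 satisfied · (6,2)P 5/5 satisfied · (6,3)P 3/4 satisfied · (6,5)Q 4/4 satisfied · (6,6)Q 3/3 satisfied
All meet the threshold, so the configuration is stable.

Yes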